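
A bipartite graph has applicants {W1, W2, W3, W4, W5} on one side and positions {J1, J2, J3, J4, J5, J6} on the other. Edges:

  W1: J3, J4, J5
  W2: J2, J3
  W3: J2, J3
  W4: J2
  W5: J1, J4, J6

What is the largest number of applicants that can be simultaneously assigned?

Unit-capacity flow: source→left, listed edges, right→sink; max matching = max flow.
Augmenting path W1→J3 (+1); matched 1.
Augmenting path W2→J2 (+1); matched 2.
Augmenting path W5→J1 (+1); matched 3.
Augmenting path W3→J3→W1→J4 (+1); matched 4.
No augmenting path remains; maximum matching = 4.
König certificate: {W1, W5, J2, J3} is a vertex cover of size 4 (every listed pair touches it), so no matching can be larger.

4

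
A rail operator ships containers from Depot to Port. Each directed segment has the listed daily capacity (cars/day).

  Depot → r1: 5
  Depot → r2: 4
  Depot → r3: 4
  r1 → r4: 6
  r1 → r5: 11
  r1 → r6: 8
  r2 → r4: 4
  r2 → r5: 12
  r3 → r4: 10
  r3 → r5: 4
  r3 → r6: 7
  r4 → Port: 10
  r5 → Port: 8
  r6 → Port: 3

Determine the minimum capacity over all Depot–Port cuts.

13

Augment Depot→r1→r4→Port: bottleneck 5, flow now 5.
Augment Depot→r2→r4→Port: bottleneck 4, flow now 9.
Augment Depot→r3→r4→Port: bottleneck 1, flow now 10.
Augment Depot→r3→r5→Port: bottleneck 3, flow now 13.
No augmenting path remains; maximum flow = 13.
By max-flow min-cut, the minimum cut capacity equals the max flow.
In the residual graph, reachable from Depot: {Depot}.
Min-cut edges: Depot→r1 (5), Depot→r2 (4), Depot→r3 (4); capacity 5 + 4 + 4 = 13.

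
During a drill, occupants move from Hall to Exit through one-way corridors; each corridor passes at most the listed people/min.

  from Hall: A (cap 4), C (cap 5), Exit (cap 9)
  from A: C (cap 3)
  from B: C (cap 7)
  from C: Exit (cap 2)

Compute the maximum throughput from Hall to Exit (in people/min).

11

Augment Hall→Exit: bottleneck 9, flow now 9.
Augment Hall→C→Exit: bottleneck 2, flow now 11.
No augmenting path remains; maximum flow = 11.
In the residual graph, reachable from Hall: {Hall, A, C}.
Min-cut edges: Hall→Exit (9), C→Exit (2); capacity 9 + 2 = 11.
This cut is saturated, so no flow can exceed 11.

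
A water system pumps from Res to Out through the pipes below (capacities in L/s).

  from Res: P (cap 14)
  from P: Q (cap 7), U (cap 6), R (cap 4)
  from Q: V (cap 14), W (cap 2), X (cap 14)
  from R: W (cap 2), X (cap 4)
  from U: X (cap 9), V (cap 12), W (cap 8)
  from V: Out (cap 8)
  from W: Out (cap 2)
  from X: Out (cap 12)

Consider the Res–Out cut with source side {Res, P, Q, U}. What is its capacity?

63

Edges leaving {Res, P, Q, U}: P→R (4), Q→V (14), Q→W (2), Q→X (14), U→V (12), U→W (8), U→X (9).
Cut capacity = 4 + 14 + 2 + 14 + 12 + 8 + 9 = 63.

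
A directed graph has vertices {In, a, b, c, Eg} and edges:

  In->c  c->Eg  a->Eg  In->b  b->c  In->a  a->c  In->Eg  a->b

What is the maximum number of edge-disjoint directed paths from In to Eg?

3

Assign every edge capacity 1; by Menger, the answer equals the max flow.
Path In→Eg (+1); total 1.
Path In→a→Eg (+1); total 2.
Path In→c→Eg (+1); total 3.
No residual In→Eg path; max flow = 3.
Certifying cut of size 3: {In→Eg, In→a, c→Eg}.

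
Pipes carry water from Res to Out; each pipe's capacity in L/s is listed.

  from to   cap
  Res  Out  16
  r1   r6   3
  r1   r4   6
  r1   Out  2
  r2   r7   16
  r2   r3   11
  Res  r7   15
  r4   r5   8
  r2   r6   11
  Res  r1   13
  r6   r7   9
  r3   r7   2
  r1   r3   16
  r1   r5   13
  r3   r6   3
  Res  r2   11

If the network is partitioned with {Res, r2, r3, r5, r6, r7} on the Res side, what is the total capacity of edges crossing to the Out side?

Edges leaving {Res, r2, r3, r5, r6, r7}: Res→r1 (13), Res→Out (16).
Cut capacity = 13 + 16 = 29.

29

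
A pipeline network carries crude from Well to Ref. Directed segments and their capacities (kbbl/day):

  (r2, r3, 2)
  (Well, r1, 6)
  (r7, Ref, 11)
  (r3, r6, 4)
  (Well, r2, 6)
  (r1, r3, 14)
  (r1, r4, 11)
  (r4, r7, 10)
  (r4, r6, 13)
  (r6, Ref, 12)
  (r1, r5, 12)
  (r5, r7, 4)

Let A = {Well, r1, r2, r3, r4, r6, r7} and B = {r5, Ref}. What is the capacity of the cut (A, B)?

Edges leaving {Well, r1, r2, r3, r4, r6, r7}: r1→r5 (12), r6→Ref (12), r7→Ref (11).
Cut capacity = 12 + 12 + 11 = 35.

35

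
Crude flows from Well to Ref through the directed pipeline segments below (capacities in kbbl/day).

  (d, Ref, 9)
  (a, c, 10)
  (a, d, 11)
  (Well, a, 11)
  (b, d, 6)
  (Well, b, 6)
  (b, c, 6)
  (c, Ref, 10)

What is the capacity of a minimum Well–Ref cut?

Augment Well→a→c→Ref: bottleneck 10, flow now 10.
Augment Well→a→d→Ref: bottleneck 1, flow now 11.
Augment Well→b→d→Ref: bottleneck 6, flow now 17.
No augmenting path remains; maximum flow = 17.
By max-flow min-cut, the minimum cut capacity equals the max flow.
In the residual graph, reachable from Well: {Well}.
Min-cut edges: Well→a (11), Well→b (6); capacity 11 + 6 = 17.

17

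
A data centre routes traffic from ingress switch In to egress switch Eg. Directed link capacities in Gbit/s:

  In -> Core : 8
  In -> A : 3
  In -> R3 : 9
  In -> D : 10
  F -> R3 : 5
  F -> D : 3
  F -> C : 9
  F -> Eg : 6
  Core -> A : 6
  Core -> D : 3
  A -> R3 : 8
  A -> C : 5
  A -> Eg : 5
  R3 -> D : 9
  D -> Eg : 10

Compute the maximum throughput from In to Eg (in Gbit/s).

15

Augment In→A→Eg: bottleneck 3, flow now 3.
Augment In→D→Eg: bottleneck 10, flow now 13.
Augment In→Core→A→Eg: bottleneck 2, flow now 15.
No augmenting path remains; maximum flow = 15.
In the residual graph, reachable from In: {In, Core, A, R3, D, C}.
Min-cut edges: A→Eg (5), D→Eg (10); capacity 5 + 10 = 15.
This cut is saturated, so no flow can exceed 15.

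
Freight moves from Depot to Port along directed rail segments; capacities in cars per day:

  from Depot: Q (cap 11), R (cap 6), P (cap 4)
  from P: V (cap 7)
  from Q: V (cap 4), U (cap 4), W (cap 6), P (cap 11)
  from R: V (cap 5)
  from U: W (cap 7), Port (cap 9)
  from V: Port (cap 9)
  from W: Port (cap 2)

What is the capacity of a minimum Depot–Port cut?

15

Augment Depot→P→V→Port: bottleneck 4, flow now 4.
Augment Depot→Q→U→Port: bottleneck 4, flow now 8.
Augment Depot→Q→V→Port: bottleneck 4, flow now 12.
Augment Depot→Q→W→Port: bottleneck 2, flow now 14.
Augment Depot→R→V→Port: bottleneck 1, flow now 15.
No augmenting path remains; maximum flow = 15.
By max-flow min-cut, the minimum cut capacity equals the max flow.
In the residual graph, reachable from Depot: {Depot, P, Q, R, V, W}.
Min-cut edges: Q→U (4), V→Port (9), W→Port (2); capacity 4 + 9 + 2 = 15.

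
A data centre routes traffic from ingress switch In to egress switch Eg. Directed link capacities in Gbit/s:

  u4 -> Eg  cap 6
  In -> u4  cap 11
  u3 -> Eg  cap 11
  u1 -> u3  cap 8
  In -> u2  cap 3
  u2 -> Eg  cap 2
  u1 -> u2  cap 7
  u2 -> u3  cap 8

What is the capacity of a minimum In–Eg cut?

Augment In→u2→Eg: bottleneck 2, flow now 2.
Augment In→u4→Eg: bottleneck 6, flow now 8.
Augment In→u2→u3→Eg: bottleneck 1, flow now 9.
No augmenting path remains; maximum flow = 9.
By max-flow min-cut, the minimum cut capacity equals the max flow.
In the residual graph, reachable from In: {In, u4}.
Min-cut edges: In→u2 (3), u4→Eg (6); capacity 3 + 6 = 9.

9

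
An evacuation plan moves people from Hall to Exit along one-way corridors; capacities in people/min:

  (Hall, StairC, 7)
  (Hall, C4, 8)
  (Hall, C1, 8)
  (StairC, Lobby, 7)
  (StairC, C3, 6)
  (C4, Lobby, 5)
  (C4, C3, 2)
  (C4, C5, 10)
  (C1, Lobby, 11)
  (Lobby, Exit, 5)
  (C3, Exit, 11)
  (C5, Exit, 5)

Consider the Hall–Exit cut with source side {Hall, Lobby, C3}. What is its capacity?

Edges leaving {Hall, Lobby, C3}: Hall→StairC (7), Hall→C4 (8), Hall→C1 (8), Lobby→Exit (5), C3→Exit (11).
Cut capacity = 7 + 8 + 8 + 5 + 11 = 39.

39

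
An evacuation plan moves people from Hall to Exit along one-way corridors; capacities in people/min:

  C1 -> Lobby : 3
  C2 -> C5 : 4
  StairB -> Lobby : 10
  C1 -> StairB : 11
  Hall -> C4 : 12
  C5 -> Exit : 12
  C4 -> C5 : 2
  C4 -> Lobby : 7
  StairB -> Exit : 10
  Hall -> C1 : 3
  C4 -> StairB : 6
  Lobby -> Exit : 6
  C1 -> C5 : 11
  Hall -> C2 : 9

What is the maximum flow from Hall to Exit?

19

Augment Hall→C2→C5→Exit: bottleneck 4, flow now 4.
Augment Hall→C4→C5→Exit: bottleneck 2, flow now 6.
Augment Hall→C4→Lobby→Exit: bottleneck 6, flow now 12.
Augment Hall→C4→StairB→Exit: bottleneck 4, flow now 16.
Augment Hall→C1→C5→Exit: bottleneck 3, flow now 19.
No augmenting path remains; maximum flow = 19.
In the residual graph, reachable from Hall: {Hall, C2}.
Min-cut edges: Hall→C4 (12), Hall→C1 (3), C2→C5 (4); capacity 12 + 3 + 4 = 19.
This cut is saturated, so no flow can exceed 19.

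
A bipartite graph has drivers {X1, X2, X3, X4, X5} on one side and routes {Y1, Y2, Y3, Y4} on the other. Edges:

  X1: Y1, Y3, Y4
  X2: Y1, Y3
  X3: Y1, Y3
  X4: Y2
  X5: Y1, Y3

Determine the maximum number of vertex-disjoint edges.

4

Unit-capacity flow: source→left, listed edges, right→sink; max matching = max flow.
Augmenting path X1→Y1 (+1); matched 1.
Augmenting path X2→Y3 (+1); matched 2.
Augmenting path X4→Y2 (+1); matched 3.
Augmenting path X3→Y1→X1→Y4 (+1); matched 4.
No augmenting path remains; maximum matching = 4.
König certificate: {X1, X4, Y1, Y3} is a vertex cover of size 4 (every listed pair touches it), so no matching can be larger.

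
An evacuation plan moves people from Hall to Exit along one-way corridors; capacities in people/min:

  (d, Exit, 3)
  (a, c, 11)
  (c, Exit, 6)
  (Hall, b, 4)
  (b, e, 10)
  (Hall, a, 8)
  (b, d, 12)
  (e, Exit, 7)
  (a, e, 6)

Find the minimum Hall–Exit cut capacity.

12

Augment Hall→a→c→Exit: bottleneck 6, flow now 6.
Augment Hall→a→e→Exit: bottleneck 2, flow now 8.
Augment Hall→b→d→Exit: bottleneck 3, flow now 11.
Augment Hall→b→e→Exit: bottleneck 1, flow now 12.
No augmenting path remains; maximum flow = 12.
By max-flow min-cut, the minimum cut capacity equals the max flow.
In the residual graph, reachable from Hall: {Hall}.
Min-cut edges: Hall→a (8), Hall→b (4); capacity 8 + 4 = 12.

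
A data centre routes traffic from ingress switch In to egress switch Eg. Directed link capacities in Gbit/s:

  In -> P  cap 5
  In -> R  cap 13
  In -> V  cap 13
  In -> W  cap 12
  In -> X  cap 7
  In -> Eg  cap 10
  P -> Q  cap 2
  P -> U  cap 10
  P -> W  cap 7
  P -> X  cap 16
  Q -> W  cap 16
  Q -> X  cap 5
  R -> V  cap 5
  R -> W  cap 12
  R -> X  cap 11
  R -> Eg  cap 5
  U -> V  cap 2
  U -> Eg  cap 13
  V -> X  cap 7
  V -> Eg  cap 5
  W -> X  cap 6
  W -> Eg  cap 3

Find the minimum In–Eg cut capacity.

Augment In→Eg: bottleneck 10, flow now 10.
Augment In→R→Eg: bottleneck 5, flow now 15.
Augment In→V→Eg: bottleneck 5, flow now 20.
Augment In→W→Eg: bottleneck 3, flow now 23.
Augment In→P→U→Eg: bottleneck 5, flow now 28.
No augmenting path remains; maximum flow = 28.
By max-flow min-cut, the minimum cut capacity equals the max flow.
In the residual graph, reachable from In: {In, R, V, W, X}.
Min-cut edges: In→P (5), In→Eg (10), R→Eg (5), V→Eg (5), W→Eg (3); capacity 5 + 10 + 5 + 5 + 3 = 28.

28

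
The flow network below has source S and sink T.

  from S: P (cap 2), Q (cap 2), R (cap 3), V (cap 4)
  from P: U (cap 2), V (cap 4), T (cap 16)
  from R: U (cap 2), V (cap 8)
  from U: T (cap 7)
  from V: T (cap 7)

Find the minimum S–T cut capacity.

9

Augment S→P→T: bottleneck 2, flow now 2.
Augment S→V→T: bottleneck 4, flow now 6.
Augment S→R→U→T: bottleneck 2, flow now 8.
Augment S→R→V→T: bottleneck 1, flow now 9.
No augmenting path remains; maximum flow = 9.
By max-flow min-cut, the minimum cut capacity equals the max flow.
In the residual graph, reachable from S: {S, Q}.
Min-cut edges: S→P (2), S→R (3), S→V (4); capacity 2 + 3 + 4 = 9.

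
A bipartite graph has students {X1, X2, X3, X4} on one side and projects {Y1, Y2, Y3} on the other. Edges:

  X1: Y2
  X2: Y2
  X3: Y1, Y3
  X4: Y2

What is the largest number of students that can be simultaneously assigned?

Unit-capacity flow: source→left, listed edges, right→sink; max matching = max flow.
Augmenting path X1→Y2 (+1); matched 1.
Augmenting path X3→Y1 (+1); matched 2.
No augmenting path remains; maximum matching = 2.
König certificate: {X3, Y2} is a vertex cover of size 2 (every listed pair touches it), so no matching can be larger.

2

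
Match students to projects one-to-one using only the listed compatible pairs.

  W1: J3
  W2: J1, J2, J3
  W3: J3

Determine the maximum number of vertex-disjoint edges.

Unit-capacity flow: source→left, listed edges, right→sink; max matching = max flow.
Augmenting path W1→J3 (+1); matched 1.
Augmenting path W2→J1 (+1); matched 2.
No augmenting path remains; maximum matching = 2.
König certificate: {W2, J3} is a vertex cover of size 2 (every listed pair touches it), so no matching can be larger.

2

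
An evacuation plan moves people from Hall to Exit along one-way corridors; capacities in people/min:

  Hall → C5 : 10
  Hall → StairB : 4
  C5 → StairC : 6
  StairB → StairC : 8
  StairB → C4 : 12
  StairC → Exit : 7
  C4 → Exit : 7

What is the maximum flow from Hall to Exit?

Augment Hall→C5→StairC→Exit: bottleneck 6, flow now 6.
Augment Hall→StairB→StairC→Exit: bottleneck 1, flow now 7.
Augment Hall→StairB→C4→Exit: bottleneck 3, flow now 10.
No augmenting path remains; maximum flow = 10.
In the residual graph, reachable from Hall: {Hall, C5}.
Min-cut edges: Hall→StairB (4), C5→StairC (6); capacity 4 + 6 = 10.
This cut is saturated, so no flow can exceed 10.

10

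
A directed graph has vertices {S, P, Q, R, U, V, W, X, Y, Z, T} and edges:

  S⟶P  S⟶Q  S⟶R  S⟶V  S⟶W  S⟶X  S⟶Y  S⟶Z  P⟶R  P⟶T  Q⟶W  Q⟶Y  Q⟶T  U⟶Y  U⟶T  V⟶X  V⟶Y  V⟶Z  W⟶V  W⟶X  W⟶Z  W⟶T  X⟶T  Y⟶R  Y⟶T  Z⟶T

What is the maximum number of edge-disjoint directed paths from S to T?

Assign every edge capacity 1; by Menger, the answer equals the max flow.
Path S→P→T (+1); total 1.
Path S→Q→T (+1); total 2.
Path S→W→T (+1); total 3.
Path S→X→T (+1); total 4.
Path S→Y→T (+1); total 5.
Path S→Z→T (+1); total 6.
No residual S→T path; max flow = 6.
Certifying cut of size 6: {S→P, S→Q, S→W, X→T, Y→T, Z→T}.

6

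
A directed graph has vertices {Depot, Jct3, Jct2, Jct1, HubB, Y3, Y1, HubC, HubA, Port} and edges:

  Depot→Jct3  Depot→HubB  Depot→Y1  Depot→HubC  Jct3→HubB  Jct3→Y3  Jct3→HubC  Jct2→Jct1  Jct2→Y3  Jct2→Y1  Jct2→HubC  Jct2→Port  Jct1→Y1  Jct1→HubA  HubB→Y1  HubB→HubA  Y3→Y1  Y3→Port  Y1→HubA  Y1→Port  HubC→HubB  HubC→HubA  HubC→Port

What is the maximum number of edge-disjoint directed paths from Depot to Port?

Assign every edge capacity 1; by Menger, the answer equals the max flow.
Path Depot→Y1→Port (+1); total 1.
Path Depot→HubC→Port (+1); total 2.
Path Depot→Jct3→Y3→Port (+1); total 3.
No residual Depot→Port path; max flow = 3.
Certifying cut of size 3: {Depot→HubC, Depot→Jct3, Y1→Port}.

3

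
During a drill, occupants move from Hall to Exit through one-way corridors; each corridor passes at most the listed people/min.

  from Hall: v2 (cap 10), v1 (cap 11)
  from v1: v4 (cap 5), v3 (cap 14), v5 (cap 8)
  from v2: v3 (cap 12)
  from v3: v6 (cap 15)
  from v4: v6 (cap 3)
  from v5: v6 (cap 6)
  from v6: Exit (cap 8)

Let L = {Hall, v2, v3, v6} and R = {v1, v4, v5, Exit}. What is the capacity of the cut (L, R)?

Edges leaving {Hall, v2, v3, v6}: Hall→v1 (11), v6→Exit (8).
Cut capacity = 11 + 8 = 19.

19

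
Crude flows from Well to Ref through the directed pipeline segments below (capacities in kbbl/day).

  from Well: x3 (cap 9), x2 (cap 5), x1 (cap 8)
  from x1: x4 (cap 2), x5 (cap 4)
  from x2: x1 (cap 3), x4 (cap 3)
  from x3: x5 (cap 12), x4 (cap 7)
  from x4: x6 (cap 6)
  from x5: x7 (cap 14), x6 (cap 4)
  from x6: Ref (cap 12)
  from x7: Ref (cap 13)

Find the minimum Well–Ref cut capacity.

Augment Well→x1→x4→x6→Ref: bottleneck 2, flow now 2.
Augment Well→x1→x5→x6→Ref: bottleneck 4, flow now 6.
Augment Well→x2→x4→x6→Ref: bottleneck 3, flow now 9.
Augment Well→x3→x4→x6→Ref: bottleneck 1, flow now 10.
Augment Well→x3→x5→x7→Ref: bottleneck 8, flow now 18.
No augmenting path remains; maximum flow = 18.
By max-flow min-cut, the minimum cut capacity equals the max flow.
In the residual graph, reachable from Well: {Well, x1, x2}.
Min-cut edges: Well→x3 (9), x1→x4 (2), x1→x5 (4), x2→x4 (3); capacity 9 + 2 + 4 + 3 = 18.

18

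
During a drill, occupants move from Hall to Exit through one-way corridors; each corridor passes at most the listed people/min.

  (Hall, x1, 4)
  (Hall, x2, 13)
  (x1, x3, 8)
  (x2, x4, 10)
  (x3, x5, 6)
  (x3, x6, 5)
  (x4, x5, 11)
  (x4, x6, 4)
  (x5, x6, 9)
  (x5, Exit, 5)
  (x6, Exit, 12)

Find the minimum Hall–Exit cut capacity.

Augment Hall→x1→x3→x5→Exit: bottleneck 4, flow now 4.
Augment Hall→x2→x4→x5→Exit: bottleneck 1, flow now 5.
Augment Hall→x2→x4→x6→Exit: bottleneck 4, flow now 9.
Augment Hall→x2→x4→x5→x6→Exit: bottleneck 5, flow now 14.
No augmenting path remains; maximum flow = 14.
By max-flow min-cut, the minimum cut capacity equals the max flow.
In the residual graph, reachable from Hall: {Hall, x2}.
Min-cut edges: Hall→x1 (4), x2→x4 (10); capacity 4 + 10 = 14.

14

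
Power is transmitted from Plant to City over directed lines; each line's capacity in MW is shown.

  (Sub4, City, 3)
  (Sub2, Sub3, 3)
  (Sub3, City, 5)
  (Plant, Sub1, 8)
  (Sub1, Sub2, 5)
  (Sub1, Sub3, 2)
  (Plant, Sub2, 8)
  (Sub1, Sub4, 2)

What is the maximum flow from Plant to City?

7

Augment Plant→Sub1→Sub4→City: bottleneck 2, flow now 2.
Augment Plant→Sub1→Sub3→City: bottleneck 2, flow now 4.
Augment Plant→Sub2→Sub3→City: bottleneck 3, flow now 7.
No augmenting path remains; maximum flow = 7.
In the residual graph, reachable from Plant: {Plant, Sub1, Sub2}.
Min-cut edges: Sub1→Sub4 (2), Sub1→Sub3 (2), Sub2→Sub3 (3); capacity 2 + 2 + 3 = 7.
This cut is saturated, so no flow can exceed 7.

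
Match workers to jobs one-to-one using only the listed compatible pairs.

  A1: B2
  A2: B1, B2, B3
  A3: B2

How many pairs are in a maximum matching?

Unit-capacity flow: source→left, listed edges, right→sink; max matching = max flow.
Augmenting path A1→B2 (+1); matched 1.
Augmenting path A2→B1 (+1); matched 2.
No augmenting path remains; maximum matching = 2.
König certificate: {A2, B2} is a vertex cover of size 2 (every listed pair touches it), so no matching can be larger.

2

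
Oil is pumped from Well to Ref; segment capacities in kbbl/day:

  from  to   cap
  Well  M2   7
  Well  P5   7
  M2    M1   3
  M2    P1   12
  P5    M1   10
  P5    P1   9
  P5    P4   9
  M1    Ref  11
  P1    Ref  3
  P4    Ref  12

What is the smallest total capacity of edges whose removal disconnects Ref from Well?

13

Augment Well→M2→M1→Ref: bottleneck 3, flow now 3.
Augment Well→M2→P1→Ref: bottleneck 3, flow now 6.
Augment Well→P5→M1→Ref: bottleneck 7, flow now 13.
No augmenting path remains; maximum flow = 13.
By max-flow min-cut, the minimum cut capacity equals the max flow.
In the residual graph, reachable from Well: {Well, M2, P1}.
Min-cut edges: Well→P5 (7), M2→M1 (3), P1→Ref (3); capacity 7 + 3 + 3 = 13.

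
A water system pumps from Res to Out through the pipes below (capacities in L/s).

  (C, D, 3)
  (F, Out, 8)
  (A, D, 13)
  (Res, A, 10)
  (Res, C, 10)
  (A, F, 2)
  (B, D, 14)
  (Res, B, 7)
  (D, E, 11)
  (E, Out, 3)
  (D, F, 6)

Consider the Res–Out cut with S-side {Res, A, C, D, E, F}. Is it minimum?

No — its capacity is 18, but the minimum cut has capacity 11.

Given cut capacity: 7 + 3 + 8 = 18.
Augment Res→A→F→Out: bottleneck 2, flow now 2.
Augment Res→A→D→E→Out: bottleneck 3, flow now 5.
Augment Res→A→D→F→Out: bottleneck 5, flow now 10.
Augment Res→B→D→F→Out: bottleneck 1, flow now 11.
No augmenting path remains; maximum flow = 11.
In the residual graph, reachable from Res: {Res, A, B, C, D, E}.
Min-cut edges: A→F (2), D→F (6), E→Out (3); capacity 2 + 6 + 3 = 11.
Cut capacity 18 exceeds the max flow 11, so it is not minimum.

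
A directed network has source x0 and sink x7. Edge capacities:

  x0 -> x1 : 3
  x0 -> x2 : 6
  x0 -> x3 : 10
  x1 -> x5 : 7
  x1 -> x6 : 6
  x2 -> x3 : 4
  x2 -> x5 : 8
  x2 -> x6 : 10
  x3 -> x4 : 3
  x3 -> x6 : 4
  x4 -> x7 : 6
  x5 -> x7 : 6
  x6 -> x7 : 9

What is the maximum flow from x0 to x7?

Augment x0→x1→x5→x7: bottleneck 3, flow now 3.
Augment x0→x2→x5→x7: bottleneck 3, flow now 6.
Augment x0→x2→x6→x7: bottleneck 3, flow now 9.
Augment x0→x3→x4→x7: bottleneck 3, flow now 12.
Augment x0→x3→x6→x7: bottleneck 4, flow now 16.
No augmenting path remains; maximum flow = 16.
In the residual graph, reachable from x0: {x0, x3}.
Min-cut edges: x0→x1 (3), x0→x2 (6), x3→x4 (3), x3→x6 (4); capacity 3 + 6 + 3 + 4 = 16.
This cut is saturated, so no flow can exceed 16.

16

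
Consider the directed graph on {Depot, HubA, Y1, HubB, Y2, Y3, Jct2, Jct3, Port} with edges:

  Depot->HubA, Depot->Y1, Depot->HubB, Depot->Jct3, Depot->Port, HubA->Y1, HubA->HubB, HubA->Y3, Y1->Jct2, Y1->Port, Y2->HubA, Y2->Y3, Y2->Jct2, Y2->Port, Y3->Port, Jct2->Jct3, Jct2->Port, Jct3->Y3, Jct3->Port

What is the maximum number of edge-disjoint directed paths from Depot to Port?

Assign every edge capacity 1; by Menger, the answer equals the max flow.
Path Depot→Port (+1); total 1.
Path Depot→Y1→Port (+1); total 2.
Path Depot→Jct3→Port (+1); total 3.
Path Depot→HubA→Y3→Port (+1); total 4.
No residual Depot→Port path; max flow = 4.
Certifying cut of size 4: {Depot→HubA, Depot→Jct3, Depot→Port, Depot→Y1}.

4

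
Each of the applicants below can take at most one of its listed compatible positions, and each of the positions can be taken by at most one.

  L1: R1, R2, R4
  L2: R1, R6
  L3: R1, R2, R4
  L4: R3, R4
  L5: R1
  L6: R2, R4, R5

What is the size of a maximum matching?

6

Unit-capacity flow: source→left, listed edges, right→sink; max matching = max flow.
Augmenting path L1→R1 (+1); matched 1.
Augmenting path L2→R6 (+1); matched 2.
Augmenting path L3→R2 (+1); matched 3.
Augmenting path L4→R3 (+1); matched 4.
Augmenting path L6→R4 (+1); matched 5.
Augmenting path L5→R1→L1→R4→L6→R5 (+1); matched 6.
No augmenting path remains; maximum matching = 6.
König certificate: {L1, L2, L3, L4, L5, L6} is a vertex cover of size 6 (every listed pair touches it), so no matching can be larger.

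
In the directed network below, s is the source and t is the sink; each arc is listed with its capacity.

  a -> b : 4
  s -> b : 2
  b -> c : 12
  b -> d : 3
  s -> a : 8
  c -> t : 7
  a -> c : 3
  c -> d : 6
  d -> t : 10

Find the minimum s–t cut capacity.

Augment s→a→c→t: bottleneck 3, flow now 3.
Augment s→b→c→t: bottleneck 2, flow now 5.
Augment s→a→b→c→t: bottleneck 2, flow now 7.
Augment s→a→b→d→t: bottleneck 2, flow now 9.
No augmenting path remains; maximum flow = 9.
By max-flow min-cut, the minimum cut capacity equals the max flow.
In the residual graph, reachable from s: {s, a}.
Min-cut edges: s→b (2), a→b (4), a→c (3); capacity 2 + 4 + 3 = 9.

9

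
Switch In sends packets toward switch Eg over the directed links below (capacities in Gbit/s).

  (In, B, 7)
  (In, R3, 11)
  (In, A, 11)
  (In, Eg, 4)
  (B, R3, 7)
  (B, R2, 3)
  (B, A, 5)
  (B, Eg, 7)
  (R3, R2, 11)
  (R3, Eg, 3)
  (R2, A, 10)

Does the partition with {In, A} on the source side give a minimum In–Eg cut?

No — its capacity is 22, but the minimum cut has capacity 14.

Given cut capacity: 7 + 11 + 4 = 22.
Augment In→Eg: bottleneck 4, flow now 4.
Augment In→B→Eg: bottleneck 7, flow now 11.
Augment In→R3→Eg: bottleneck 3, flow now 14.
No augmenting path remains; maximum flow = 14.
In the residual graph, reachable from In: {In, R3, R2, A}.
Min-cut edges: In→B (7), In→Eg (4), R3→Eg (3); capacity 7 + 4 + 3 = 14.
Cut capacity 22 exceeds the max flow 14, so it is not minimum.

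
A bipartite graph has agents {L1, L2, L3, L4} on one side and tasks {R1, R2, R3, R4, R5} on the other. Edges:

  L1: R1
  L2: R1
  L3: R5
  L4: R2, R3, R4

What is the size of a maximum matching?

Unit-capacity flow: source→left, listed edges, right→sink; max matching = max flow.
Augmenting path L1→R1 (+1); matched 1.
Augmenting path L3→R5 (+1); matched 2.
Augmenting path L4→R2 (+1); matched 3.
No augmenting path remains; maximum matching = 3.
König certificate: {L3, L4, R1} is a vertex cover of size 3 (every listed pair touches it), so no matching can be larger.

3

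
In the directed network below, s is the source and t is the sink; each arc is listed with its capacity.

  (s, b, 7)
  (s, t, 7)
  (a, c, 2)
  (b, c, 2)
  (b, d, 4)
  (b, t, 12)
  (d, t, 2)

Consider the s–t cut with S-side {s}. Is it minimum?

Given cut capacity: 7 + 7 = 14.
Augment s→t: bottleneck 7, flow now 7.
Augment s→b→t: bottleneck 7, flow now 14.
No augmenting path remains; maximum flow = 14.
Cut capacity 14 equals the max flow, so it is a minimum cut.

Yes — it is a minimum cut (capacity 14).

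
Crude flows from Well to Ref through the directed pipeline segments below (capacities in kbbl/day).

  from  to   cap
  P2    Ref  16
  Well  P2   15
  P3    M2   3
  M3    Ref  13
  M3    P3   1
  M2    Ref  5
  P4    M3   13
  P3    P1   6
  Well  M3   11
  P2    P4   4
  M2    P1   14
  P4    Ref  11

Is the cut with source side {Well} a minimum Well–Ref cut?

Yes — it is a minimum cut (capacity 26).

Given cut capacity: 15 + 11 = 26.
Augment Well→P2→Ref: bottleneck 15, flow now 15.
Augment Well→M3→Ref: bottleneck 11, flow now 26.
No augmenting path remains; maximum flow = 26.
Cut capacity 26 equals the max flow, so it is a minimum cut.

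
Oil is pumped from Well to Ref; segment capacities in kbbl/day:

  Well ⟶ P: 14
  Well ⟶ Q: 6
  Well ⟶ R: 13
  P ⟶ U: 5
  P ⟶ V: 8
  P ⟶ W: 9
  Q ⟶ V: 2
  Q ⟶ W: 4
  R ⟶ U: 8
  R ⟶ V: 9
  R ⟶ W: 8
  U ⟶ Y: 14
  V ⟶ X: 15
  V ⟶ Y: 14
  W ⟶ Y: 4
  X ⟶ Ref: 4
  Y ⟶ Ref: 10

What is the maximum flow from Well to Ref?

Augment Well→P→U→Y→Ref: bottleneck 5, flow now 5.
Augment Well→P→V→X→Ref: bottleneck 4, flow now 9.
Augment Well→P→V→Y→Ref: bottleneck 4, flow now 13.
Augment Well→P→W→Y→Ref: bottleneck 1, flow now 14.
No augmenting path remains; maximum flow = 14.
In the residual graph, reachable from Well: {Well, P, Q, R, U, V, W, X, Y}.
Min-cut edges: X→Ref (4), Y→Ref (10); capacity 4 + 10 = 14.
This cut is saturated, so no flow can exceed 14.

14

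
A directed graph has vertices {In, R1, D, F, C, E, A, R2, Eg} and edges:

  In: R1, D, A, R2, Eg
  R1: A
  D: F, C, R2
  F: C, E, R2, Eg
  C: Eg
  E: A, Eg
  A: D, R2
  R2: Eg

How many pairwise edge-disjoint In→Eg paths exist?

4

Assign every edge capacity 1; by Menger, the answer equals the max flow.
Path In→Eg (+1); total 1.
Path In→R2→Eg (+1); total 2.
Path In→D→F→Eg (+1); total 3.
Path In→A→D→C→Eg (+1); total 4.
No residual In→Eg path; max flow = 4.
Certifying cut of size 4: {A→D, In→D, In→Eg, R2→Eg}.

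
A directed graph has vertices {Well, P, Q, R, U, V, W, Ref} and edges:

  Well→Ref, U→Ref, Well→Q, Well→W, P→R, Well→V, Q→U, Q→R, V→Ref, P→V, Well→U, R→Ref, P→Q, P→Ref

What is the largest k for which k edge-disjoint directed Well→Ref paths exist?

Assign every edge capacity 1; by Menger, the answer equals the max flow.
Path Well→Ref (+1); total 1.
Path Well→U→Ref (+1); total 2.
Path Well→V→Ref (+1); total 3.
Path Well→Q→R→Ref (+1); total 4.
No residual Well→Ref path; max flow = 4.
Certifying cut of size 4: {Well→Q, Well→Ref, Well→U, Well→V}.

4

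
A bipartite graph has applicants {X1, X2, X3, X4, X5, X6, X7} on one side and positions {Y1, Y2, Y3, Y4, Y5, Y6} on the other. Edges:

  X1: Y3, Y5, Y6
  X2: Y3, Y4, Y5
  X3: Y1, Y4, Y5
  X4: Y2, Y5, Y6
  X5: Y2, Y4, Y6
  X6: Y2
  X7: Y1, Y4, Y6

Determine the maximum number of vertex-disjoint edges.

6

Unit-capacity flow: source→left, listed edges, right→sink; max matching = max flow.
Augmenting path X1→Y3 (+1); matched 1.
Augmenting path X2→Y4 (+1); matched 2.
Augmenting path X3→Y1 (+1); matched 3.
Augmenting path X4→Y2 (+1); matched 4.
Augmenting path X5→Y6 (+1); matched 5.
Augmenting path X6→Y2→X4→Y5 (+1); matched 6.
No augmenting path remains; maximum matching = 6.
König certificate: {Y1, Y2, Y3, Y4, Y5, Y6} is a vertex cover of size 6 (every listed pair touches it), so no matching can be larger.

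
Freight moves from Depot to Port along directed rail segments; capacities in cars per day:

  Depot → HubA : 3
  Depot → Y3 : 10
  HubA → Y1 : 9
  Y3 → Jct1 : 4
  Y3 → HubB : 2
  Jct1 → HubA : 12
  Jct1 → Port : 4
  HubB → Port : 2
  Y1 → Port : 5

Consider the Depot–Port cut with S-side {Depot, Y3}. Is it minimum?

Given cut capacity: 3 + 4 + 2 = 9.
Augment Depot→HubA→Y1→Port: bottleneck 3, flow now 3.
Augment Depot→Y3→Jct1→Port: bottleneck 4, flow now 7.
Augment Depot→Y3→HubB→Port: bottleneck 2, flow now 9.
No augmenting path remains; maximum flow = 9.
Cut capacity 9 equals the max flow, so it is a minimum cut.

Yes — it is a minimum cut (capacity 9).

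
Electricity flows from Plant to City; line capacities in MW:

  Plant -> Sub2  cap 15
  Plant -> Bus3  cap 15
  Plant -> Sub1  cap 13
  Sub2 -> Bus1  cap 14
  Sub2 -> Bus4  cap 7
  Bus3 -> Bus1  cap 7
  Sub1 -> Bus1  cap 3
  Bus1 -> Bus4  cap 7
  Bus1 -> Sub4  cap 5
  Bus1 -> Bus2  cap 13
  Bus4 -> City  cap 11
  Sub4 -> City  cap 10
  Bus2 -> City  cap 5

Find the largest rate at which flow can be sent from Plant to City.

Augment Plant→Sub2→Bus4→City: bottleneck 7, flow now 7.
Augment Plant→Sub2→Bus1→Bus4→City: bottleneck 4, flow now 11.
Augment Plant→Sub2→Bus1→Sub4→City: bottleneck 4, flow now 15.
Augment Plant→Bus3→Bus1→Sub4→City: bottleneck 1, flow now 16.
Augment Plant→Bus3→Bus1→Bus2→City: bottleneck 5, flow now 21.
No augmenting path remains; maximum flow = 21.
In the residual graph, reachable from Plant: {Plant, Sub2, Bus3, Sub1, Bus1, Bus4, Bus2}.
Min-cut edges: Bus1→Sub4 (5), Bus4→City (11), Bus2→City (5); capacity 5 + 11 + 5 = 21.
This cut is saturated, so no flow can exceed 21.

21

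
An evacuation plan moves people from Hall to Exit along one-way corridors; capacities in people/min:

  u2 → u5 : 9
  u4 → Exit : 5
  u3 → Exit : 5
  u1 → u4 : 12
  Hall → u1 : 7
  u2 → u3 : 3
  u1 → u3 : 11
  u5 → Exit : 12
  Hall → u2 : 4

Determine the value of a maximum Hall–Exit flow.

Augment Hall→u1→u3→Exit: bottleneck 5, flow now 5.
Augment Hall→u1→u4→Exit: bottleneck 2, flow now 7.
Augment Hall→u2→u5→Exit: bottleneck 4, flow now 11.
No augmenting path remains; maximum flow = 11.
In the residual graph, reachable from Hall: {Hall}.
Min-cut edges: Hall→u1 (7), Hall→u2 (4); capacity 7 + 4 = 11.
This cut is saturated, so no flow can exceed 11.

11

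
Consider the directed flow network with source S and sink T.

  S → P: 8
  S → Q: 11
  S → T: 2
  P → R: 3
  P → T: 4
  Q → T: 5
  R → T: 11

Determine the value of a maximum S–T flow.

Augment S→T: bottleneck 2, flow now 2.
Augment S→P→T: bottleneck 4, flow now 6.
Augment S→Q→T: bottleneck 5, flow now 11.
Augment S→P→R→T: bottleneck 3, flow now 14.
No augmenting path remains; maximum flow = 14.
In the residual graph, reachable from S: {S, P, Q}.
Min-cut edges: S→T (2), P→R (3), P→T (4), Q→T (5); capacity 2 + 3 + 4 + 5 = 14.
This cut is saturated, so no flow can exceed 14.

14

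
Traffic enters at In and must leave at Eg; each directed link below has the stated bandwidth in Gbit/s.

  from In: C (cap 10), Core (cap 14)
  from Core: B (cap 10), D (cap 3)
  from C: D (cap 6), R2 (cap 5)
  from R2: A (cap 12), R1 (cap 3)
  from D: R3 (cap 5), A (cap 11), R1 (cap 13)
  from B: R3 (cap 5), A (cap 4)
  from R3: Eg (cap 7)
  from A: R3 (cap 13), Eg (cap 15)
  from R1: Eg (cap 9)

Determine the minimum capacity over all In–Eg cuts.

Augment In→Core→D→R3→Eg: bottleneck 3, flow now 3.
Augment In→Core→B→R3→Eg: bottleneck 4, flow now 7.
Augment In→Core→B→A→Eg: bottleneck 4, flow now 11.
Augment In→C→R2→A→Eg: bottleneck 5, flow now 16.
Augment In→C→D→A→Eg: bottleneck 5, flow now 21.
Augment In→Core→B→R3→D→A→Eg: bottleneck 1, flow now 22. (uses reverse residual edge)
No augmenting path remains; maximum flow = 22.
By max-flow min-cut, the minimum cut capacity equals the max flow.
In the residual graph, reachable from In: {In, Core, B}.
Min-cut edges: In→C (10), Core→D (3), B→R3 (5), B→A (4); capacity 10 + 3 + 5 + 4 = 22.

22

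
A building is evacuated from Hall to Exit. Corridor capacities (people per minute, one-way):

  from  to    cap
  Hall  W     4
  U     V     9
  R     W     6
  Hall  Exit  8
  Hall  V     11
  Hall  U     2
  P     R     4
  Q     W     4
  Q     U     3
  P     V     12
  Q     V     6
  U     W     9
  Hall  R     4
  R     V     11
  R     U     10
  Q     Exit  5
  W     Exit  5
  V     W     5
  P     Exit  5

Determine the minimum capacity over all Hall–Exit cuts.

13

Augment Hall→Exit: bottleneck 8, flow now 8.
Augment Hall→W→Exit: bottleneck 4, flow now 12.
Augment Hall→R→W→Exit: bottleneck 1, flow now 13.
No augmenting path remains; maximum flow = 13.
By max-flow min-cut, the minimum cut capacity equals the max flow.
In the residual graph, reachable from Hall: {Hall, R, U, V, W}.
Min-cut edges: Hall→Exit (8), W→Exit (5); capacity 8 + 5 = 13.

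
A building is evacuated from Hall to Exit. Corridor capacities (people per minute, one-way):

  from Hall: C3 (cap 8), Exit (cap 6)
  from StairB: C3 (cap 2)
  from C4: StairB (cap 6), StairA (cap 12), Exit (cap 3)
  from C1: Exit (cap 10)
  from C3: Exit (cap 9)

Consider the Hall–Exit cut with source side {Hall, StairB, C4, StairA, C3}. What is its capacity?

Edges leaving {Hall, StairB, C4, StairA, C3}: Hall→Exit (6), C4→Exit (3), C3→Exit (9).
Cut capacity = 6 + 3 + 9 = 18.

18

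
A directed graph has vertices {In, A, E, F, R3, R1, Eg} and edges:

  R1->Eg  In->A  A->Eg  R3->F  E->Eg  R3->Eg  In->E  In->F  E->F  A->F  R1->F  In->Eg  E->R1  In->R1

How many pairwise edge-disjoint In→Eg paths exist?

Assign every edge capacity 1; by Menger, the answer equals the max flow.
Path In→Eg (+1); total 1.
Path In→A→Eg (+1); total 2.
Path In→E→Eg (+1); total 3.
Path In→R1→Eg (+1); total 4.
No residual In→Eg path; max flow = 4.
Certifying cut of size 4: {In→A, In→E, In→Eg, In→R1}.

4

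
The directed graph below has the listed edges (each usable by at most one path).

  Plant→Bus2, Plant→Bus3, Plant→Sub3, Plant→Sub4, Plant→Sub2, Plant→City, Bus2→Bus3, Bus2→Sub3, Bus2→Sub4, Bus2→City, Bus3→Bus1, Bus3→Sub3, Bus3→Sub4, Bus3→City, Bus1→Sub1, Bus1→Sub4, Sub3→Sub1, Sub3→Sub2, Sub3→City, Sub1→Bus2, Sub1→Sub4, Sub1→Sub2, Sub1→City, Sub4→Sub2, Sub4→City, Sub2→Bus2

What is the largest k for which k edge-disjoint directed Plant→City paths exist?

Assign every edge capacity 1; by Menger, the answer equals the max flow.
Path Plant→City (+1); total 1.
Path Plant→Bus2→City (+1); total 2.
Path Plant→Bus3→City (+1); total 3.
Path Plant→Sub3→City (+1); total 4.
Path Plant→Sub4→City (+1); total 5.
Path Plant→Sub2→Bus2→Sub3→Sub1→City (+1); total 6.
No residual Plant→City path; max flow = 6.
Certifying cut of size 6: {Plant→Bus2, Plant→Bus3, Plant→City, Plant→Sub2, Plant→Sub3, Plant→Sub4}.

6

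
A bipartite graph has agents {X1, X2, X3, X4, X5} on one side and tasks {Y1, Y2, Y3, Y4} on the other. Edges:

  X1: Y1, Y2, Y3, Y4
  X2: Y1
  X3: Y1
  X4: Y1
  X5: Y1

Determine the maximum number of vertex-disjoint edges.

Unit-capacity flow: source→left, listed edges, right→sink; max matching = max flow.
Augmenting path X1→Y1 (+1); matched 1.
Augmenting path X2→Y1→X1→Y2 (+1); matched 2.
No augmenting path remains; maximum matching = 2.
König certificate: {X1, Y1} is a vertex cover of size 2 (every listed pair touches it), so no matching can be larger.

2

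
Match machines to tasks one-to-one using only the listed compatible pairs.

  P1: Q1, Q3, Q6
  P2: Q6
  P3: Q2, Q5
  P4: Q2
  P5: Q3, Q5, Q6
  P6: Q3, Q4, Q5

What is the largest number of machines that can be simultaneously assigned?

Unit-capacity flow: source→left, listed edges, right→sink; max matching = max flow.
Augmenting path P1→Q1 (+1); matched 1.
Augmenting path P2→Q6 (+1); matched 2.
Augmenting path P3→Q2 (+1); matched 3.
Augmenting path P5→Q3 (+1); matched 4.
Augmenting path P6→Q4 (+1); matched 5.
Augmenting path P4→Q2→P3→Q5 (+1); matched 6.
No augmenting path remains; maximum matching = 6.
König certificate: {P1, P2, P3, P4, P5, P6} is a vertex cover of size 6 (every listed pair touches it), so no matching can be larger.

6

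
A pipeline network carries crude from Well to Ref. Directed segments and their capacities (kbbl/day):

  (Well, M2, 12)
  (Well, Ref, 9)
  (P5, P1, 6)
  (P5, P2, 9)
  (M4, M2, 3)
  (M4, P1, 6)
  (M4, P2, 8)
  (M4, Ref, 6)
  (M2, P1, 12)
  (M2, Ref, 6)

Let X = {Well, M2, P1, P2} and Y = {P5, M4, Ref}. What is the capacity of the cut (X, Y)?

Edges leaving {Well, M2, P1, P2}: Well→Ref (9), M2→Ref (6).
Cut capacity = 9 + 6 = 15.

15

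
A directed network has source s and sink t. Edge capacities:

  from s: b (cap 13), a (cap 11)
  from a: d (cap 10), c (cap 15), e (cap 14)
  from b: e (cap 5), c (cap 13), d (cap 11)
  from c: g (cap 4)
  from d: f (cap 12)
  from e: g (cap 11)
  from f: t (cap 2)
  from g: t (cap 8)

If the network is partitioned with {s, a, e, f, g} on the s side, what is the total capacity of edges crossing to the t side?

Edges leaving {s, a, e, f, g}: s→b (13), a→c (15), a→d (10), f→t (2), g→t (8).
Cut capacity = 13 + 15 + 10 + 2 + 8 = 48.

48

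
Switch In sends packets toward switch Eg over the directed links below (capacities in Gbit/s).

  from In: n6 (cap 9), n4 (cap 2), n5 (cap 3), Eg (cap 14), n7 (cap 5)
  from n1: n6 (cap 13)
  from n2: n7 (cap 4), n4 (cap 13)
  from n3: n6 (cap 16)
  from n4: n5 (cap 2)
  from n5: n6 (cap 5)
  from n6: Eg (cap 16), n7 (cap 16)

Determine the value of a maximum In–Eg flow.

Augment In→Eg: bottleneck 14, flow now 14.
Augment In→n6→Eg: bottleneck 9, flow now 23.
Augment In→n5→n6→Eg: bottleneck 3, flow now 26.
Augment In→n4→n5→n6→Eg: bottleneck 2, flow now 28.
No augmenting path remains; maximum flow = 28.
In the residual graph, reachable from In: {In, n7}.
Min-cut edges: In→n4 (2), In→n5 (3), In→n6 (9), In→Eg (14); capacity 2 + 3 + 9 + 14 = 28.
This cut is saturated, so no flow can exceed 28.

28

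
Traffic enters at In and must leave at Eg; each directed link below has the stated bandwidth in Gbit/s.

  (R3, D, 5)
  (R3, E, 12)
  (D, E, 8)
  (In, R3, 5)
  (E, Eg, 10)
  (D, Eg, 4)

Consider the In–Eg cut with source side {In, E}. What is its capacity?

Edges leaving {In, E}: In→R3 (5), E→Eg (10).
Cut capacity = 5 + 10 = 15.

15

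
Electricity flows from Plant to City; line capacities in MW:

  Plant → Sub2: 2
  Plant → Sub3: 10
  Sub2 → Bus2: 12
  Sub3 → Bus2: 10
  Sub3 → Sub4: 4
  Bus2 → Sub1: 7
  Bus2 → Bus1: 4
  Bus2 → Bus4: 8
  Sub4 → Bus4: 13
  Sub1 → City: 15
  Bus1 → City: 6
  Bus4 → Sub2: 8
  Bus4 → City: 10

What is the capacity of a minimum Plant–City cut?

Augment Plant→Sub2→Bus2→Sub1→City: bottleneck 2, flow now 2.
Augment Plant→Sub3→Bus2→Sub1→City: bottleneck 5, flow now 7.
Augment Plant→Sub3→Bus2→Bus1→City: bottleneck 4, flow now 11.
Augment Plant→Sub3→Bus2→Bus4→City: bottleneck 1, flow now 12.
No augmenting path remains; maximum flow = 12.
By max-flow min-cut, the minimum cut capacity equals the max flow.
In the residual graph, reachable from Plant: {Plant}.
Min-cut edges: Plant→Sub2 (2), Plant→Sub3 (10); capacity 2 + 10 = 12.

12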